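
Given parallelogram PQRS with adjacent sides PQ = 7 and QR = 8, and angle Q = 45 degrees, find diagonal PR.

Using the law of cosines:
d^2 = 7^2 + 8^2 - 2(7)(8)cos(45 degrees)
d^2 = 49 + 64 - 112*sqrt(2)/2
d^2 = 113 - 56*sqrt(2)
d = sqrt(113 - 56*sqrt(2))

sqrt(113 - 56*sqrt(2))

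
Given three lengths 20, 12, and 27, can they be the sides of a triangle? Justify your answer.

Sort the sides: 12, 20, 27.
It suffices to check that the sum of the two smallest exceeds the largest:
12 + 20 = 32 > 27. ✓
Yes, a valid triangle can be formed.

Yes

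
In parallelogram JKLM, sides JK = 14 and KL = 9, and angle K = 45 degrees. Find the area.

Area = a * b * sin(theta)
Area = 14 * 9 * sin(45 degrees)
Area = 126 * sqrt(2)/2
Area = 63*sqrt(2)

63*sqrt(2)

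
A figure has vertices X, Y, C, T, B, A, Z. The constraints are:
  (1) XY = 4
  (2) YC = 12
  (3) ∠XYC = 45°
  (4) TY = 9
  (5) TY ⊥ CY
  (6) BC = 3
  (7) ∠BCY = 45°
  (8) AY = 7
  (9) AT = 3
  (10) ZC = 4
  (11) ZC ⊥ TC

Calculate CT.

Step 1: By the law of cosines on triangle CYT: CT² = 12² + 9² − 2·12·9·cos(90°) = 225, so CT = 15.

Therefore, the length of CT = 15.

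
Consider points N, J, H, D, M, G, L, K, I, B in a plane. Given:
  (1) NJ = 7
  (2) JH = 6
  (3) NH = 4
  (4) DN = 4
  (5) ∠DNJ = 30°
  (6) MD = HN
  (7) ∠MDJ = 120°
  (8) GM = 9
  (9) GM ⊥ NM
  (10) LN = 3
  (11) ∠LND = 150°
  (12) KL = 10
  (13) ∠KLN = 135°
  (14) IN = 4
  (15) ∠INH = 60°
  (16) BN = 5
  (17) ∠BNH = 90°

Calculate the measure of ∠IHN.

Step 1: By the law of cosines on triangle HNI: HI² = 4² + 4² − 2·4·4·cos(60°) = 16, so HI = 4.
Step 2: By the inverse law of cosines on triangle IHN: cos(∠IHN) = (4² + 4² − 4²) / (2·4·4) = 16/32 = 0.5, so ∠IHN = 60°.

Therefore, the measure of angle ∠IHN = 60°.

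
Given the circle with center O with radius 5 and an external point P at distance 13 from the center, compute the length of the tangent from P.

tangent = √(d² - r²) = √(13² - 5²) = √(169 - 25) = √144 = 12

12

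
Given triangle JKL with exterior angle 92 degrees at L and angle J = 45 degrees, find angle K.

angle K = 92 - 45 = 47 degrees (exterior angle theorem).

47 degrees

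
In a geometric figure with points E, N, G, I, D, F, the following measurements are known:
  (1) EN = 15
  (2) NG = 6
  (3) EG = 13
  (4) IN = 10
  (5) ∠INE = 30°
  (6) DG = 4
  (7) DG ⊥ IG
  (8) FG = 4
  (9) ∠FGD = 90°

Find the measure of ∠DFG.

Step 1: By the law of cosines on triangle FGD: FD² = 4² + 4² − 2·4·4·cos(90°) = 32, so FD = 4·√2.
Step 2: By the inverse law of cosines on triangle DFG: cos(∠DFG) = ((4·√2)² + 4² − 4²) / (2·4·√2·4) = 32/45.25 = 0.7071, so ∠DFG = 45°.

Therefore, the measure of angle ∠DFG = 45°.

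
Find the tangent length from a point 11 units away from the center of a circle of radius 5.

Let T be the point of tangency. Then OT ⊥ XT (radius ⊥ tangent).
In right triangle OTX: OX² = OT² + XT²
11² = 5² + XT²
XT² = 96, XT = 4*sqrt(6)

4*sqrt(6)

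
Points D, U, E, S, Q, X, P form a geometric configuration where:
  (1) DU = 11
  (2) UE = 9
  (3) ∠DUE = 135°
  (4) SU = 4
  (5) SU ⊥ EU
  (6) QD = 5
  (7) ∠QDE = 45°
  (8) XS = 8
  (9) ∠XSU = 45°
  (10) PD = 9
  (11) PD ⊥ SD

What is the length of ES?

Step 1: By the law of cosines on triangle EUS: ES² = 9² + 4² − 2·9·4·cos(90°) = 97, so ES = √97.

Therefore, the length of ES = √97.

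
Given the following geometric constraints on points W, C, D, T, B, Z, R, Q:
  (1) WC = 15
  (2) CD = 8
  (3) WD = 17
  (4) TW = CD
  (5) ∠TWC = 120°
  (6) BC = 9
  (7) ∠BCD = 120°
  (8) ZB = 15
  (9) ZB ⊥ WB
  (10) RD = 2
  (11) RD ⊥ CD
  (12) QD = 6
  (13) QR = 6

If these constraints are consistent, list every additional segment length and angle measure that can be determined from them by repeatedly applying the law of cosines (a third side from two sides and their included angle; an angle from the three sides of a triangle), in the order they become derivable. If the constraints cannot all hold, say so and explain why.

The constraints are consistent. Derivable facts, in order:
After 1 step:
- CR = 2·√17
- CT ≈ 20.22
- DB ≈ 14.73
- ∠CDW = 61.93°
- ∠CWD = 28.07°
- ∠DCW = 90°
- ∠DQR = 19.19°
- ∠DRQ = 80.41°
- ∠QDR = 80.41°
After 2 steps:
- ∠BDC = 31.95°
- ∠CBD = 28.05°
- ∠CRD = 75.96°
- ∠CTW = 39.97°
- ∠DCR = 14.04°
- ∠TCW = 20.03°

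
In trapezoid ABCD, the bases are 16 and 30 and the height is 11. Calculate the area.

A trapezoid's area equals the midsegment times the height.
The midsegment is (16 + 30) / 2 = 23.
Area = 23 * 11 = 253.

253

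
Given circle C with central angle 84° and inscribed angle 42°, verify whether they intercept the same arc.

By the inscribed angle theorem, if both angles subtend the same arc, the inscribed angle must be half the central angle.
Half of 84° = 42°, which equals the given inscribed angle of 42°.
Therefore, yes, they correspond to the same arc.

Yes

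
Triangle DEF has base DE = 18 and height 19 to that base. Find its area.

A triangle's area is half the area of a rectangle with the same base and height.
Area = (1/2) * 18 * 19 = 171.

171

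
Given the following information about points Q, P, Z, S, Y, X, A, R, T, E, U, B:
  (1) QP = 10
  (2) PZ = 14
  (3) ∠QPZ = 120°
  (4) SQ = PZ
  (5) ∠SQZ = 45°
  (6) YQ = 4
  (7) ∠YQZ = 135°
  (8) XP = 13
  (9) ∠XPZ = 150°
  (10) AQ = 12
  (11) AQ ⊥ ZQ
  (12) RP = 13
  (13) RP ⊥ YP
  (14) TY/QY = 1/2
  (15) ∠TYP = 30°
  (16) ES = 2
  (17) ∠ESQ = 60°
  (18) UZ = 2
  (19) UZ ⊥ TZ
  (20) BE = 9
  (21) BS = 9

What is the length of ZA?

Step 1: By the law of cosines on triangle ZPQ: ZQ² = 14² + 10² − 2·14·10·cos(120°) = 436, so ZQ = 2·√109.
Step 2: By the law of cosines on triangle ZQA: ZA² = (2·√109)² + 12² − 2·2·√109·12·cos(90°) = 580, so ZA = 2·√145.

Therefore, the length of ZA = 2·√145.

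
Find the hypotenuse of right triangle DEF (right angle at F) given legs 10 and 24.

In a right triangle, the square of the hypotenuse equals the sum of the squares of the two legs.
The legs are 10 and 24, so the hypotenuse = sqrt(100 + 576) = sqrt(676) = 26.

26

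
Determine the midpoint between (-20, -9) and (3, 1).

M = ((x₁ + x₂)/2, (y₁ + y₂)/2)
= ((-20 + 3)/2, (-9 + 1)/2)
= (-17/2, -8/2) = (-17/2, -4)

(-17/2, -4)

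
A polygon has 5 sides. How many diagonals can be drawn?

The number of diagonals in an n-gon is n(n - 3)/2.
For n = 5: 5(5 - 3)/2 = 5 × 2 / 2 = 5.

5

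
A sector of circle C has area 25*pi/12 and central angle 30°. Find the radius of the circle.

Sector area A = πr² × θ/360, so r² = 360A / (πθ).
r² = 360 × 25*pi/12 / (π × 30)
r² = 25
r = 5

5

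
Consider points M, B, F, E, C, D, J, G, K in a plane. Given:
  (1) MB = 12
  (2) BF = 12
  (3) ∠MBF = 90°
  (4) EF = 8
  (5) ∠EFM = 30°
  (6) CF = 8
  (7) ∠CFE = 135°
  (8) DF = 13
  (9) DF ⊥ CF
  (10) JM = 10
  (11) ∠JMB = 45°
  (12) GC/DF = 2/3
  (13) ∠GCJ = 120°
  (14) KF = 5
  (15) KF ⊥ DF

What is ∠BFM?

Step 1: By the law of cosines on triangle FBM: FM² = 12² + 12² − 2·12·12·cos(90°) = 288, so FM = 12·√2.
Step 2: By the inverse law of cosines on triangle BFM: cos(∠BFM) = (12² + (12·√2)² − 12²) / (2·12·12·√2) = 288/407.29 = 0.7071, so ∠BFM = 45°.

Therefore, the measure of angle ∠BFM = 45°.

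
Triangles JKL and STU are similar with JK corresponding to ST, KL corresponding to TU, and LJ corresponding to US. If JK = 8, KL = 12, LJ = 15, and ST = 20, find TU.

k = 20/8 = 5/2. TU = 5/2 * 12 = 30.

30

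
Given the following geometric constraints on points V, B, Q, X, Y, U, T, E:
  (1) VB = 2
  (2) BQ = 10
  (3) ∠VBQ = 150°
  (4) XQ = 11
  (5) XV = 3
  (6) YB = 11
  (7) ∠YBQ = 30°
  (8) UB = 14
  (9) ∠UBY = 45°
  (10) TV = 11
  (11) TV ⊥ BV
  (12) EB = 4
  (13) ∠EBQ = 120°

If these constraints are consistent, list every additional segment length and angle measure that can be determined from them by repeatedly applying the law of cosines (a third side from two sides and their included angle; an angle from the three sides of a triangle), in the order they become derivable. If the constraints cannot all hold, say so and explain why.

The constraints are consistent. Derivable facts, in order:
After 1 step:
- BT = 5·√5
- QE = 2·√39
- QY ≈ 5.52
- VQ ≈ 11.77
- YU ≈ 9.96
After 2 steps:
- ∠BEQ = 43.9°
- ∠BQE = 16.1°
- ∠BQV = 4.87°
- ∠BQY = 85.08°
- ∠BTV = 10.3°
- ∠BUY = 51.34°
- ∠BVQ = 25.13°
- ∠BYQ = 64.92°
- ∠BYU = 83.66°
- ∠QVX = 67.85°
- ∠QXV = 97.52°
- ∠TBV = 79.7°
- ∠VQX = 14.63°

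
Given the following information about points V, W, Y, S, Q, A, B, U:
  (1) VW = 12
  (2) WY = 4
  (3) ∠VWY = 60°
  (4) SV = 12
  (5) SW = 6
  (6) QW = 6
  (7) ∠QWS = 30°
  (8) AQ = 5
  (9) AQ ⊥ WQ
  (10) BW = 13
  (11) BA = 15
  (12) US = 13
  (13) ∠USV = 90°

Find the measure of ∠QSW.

Step 1: By the law of cosines on triangle SWQ: SQ² = 6² + 6² − 2·6·6·cos(30°) = 9.65, so SQ ≈ 3.11.
Step 2: By the inverse law of cosines on triangle QSW: cos(∠QSW) = (3.11² + 6² − 6²) / (2·3.11·6) = 9.65/37.27 = 0.2588, so ∠QSW = 75°.

Therefore, the measure of angle ∠QSW = 75°.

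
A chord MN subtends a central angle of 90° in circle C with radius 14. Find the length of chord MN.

Drop a perpendicular from the center to the chord, bisecting both the chord and the central angle.
Each half-chord = r sin(θ/2) = 14 sin(45°).
The full chord = 2 × 14 × sin(45°) = 14*sqrt(2).

14*sqrt(2)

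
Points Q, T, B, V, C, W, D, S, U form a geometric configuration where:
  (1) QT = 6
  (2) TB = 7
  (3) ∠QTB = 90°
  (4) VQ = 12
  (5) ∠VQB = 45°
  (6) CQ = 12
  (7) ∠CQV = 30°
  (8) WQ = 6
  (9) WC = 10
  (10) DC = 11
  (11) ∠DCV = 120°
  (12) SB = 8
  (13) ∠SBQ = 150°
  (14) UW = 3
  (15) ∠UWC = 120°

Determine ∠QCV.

Step 1: By the law of cosines on triangle CQV: CV² = 12² + 12² − 2·12·12·cos(30°) = 38.58, so CV ≈ 6.21.
Step 2: By the inverse law of cosines on triangle QCV: cos(∠QCV) = (12² + 6.21² − 12²) / (2·12·6.21) = 38.58/149.08 = 0.2588, so ∠QCV = 75°.

Therefore, the measure of angle ∠QCV = 75°.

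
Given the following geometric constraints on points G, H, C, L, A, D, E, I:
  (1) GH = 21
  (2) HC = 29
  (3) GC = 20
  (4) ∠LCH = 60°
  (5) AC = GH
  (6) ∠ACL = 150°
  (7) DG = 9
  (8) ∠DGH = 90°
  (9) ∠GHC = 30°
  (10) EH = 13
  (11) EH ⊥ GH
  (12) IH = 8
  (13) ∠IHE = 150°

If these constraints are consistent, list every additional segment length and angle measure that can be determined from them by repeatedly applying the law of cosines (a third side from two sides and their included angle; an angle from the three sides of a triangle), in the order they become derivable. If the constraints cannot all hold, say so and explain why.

These constraints are not satisfiable: (1), (2) and (3) fix all three sides of triangle GHC, so by the law of cosines cos(∠GHC) = (21² + 29² − 20²) / (2·21·29) = 0.7241, i.e. ∠GHC ≈ 43.6°, which contradicts (9) ∠GHC = 30°. No planar figure meets all of them, so nothing further can be derived.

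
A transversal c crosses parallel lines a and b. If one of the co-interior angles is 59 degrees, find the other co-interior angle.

Co-interior angles sum to 180: 180 - 59 = 121 degrees.

121 degrees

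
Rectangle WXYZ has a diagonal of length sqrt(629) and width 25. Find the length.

The diagonal of a rectangle forms a right triangle with the two sides.
Rearranging the Pythagorean theorem: missing side = sqrt(d^2 - known^2).
= sqrt(629 - 625) = sqrt(4) = 2.

2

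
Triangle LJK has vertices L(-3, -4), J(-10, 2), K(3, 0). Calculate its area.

Using the Shoelace formula for a triangle:
Area = (1/2)|x0(y1 - y2) + x1(y2 - y0) + x2(y0 - y1)|
Area = (1/2)|-3(2 - 0) + -10(0 - -4) + 3(-4 - 2)|
Area = (1/2)|-6 + -40 + -18|
Area = (1/2)|-64|
Area = (1/2)(64)
Area = 32

32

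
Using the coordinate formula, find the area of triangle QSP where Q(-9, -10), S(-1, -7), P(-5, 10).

Shoelace: Area = (1/2)|-9(-7-10) + -1(10--10) + -5(-10--7)| = (1/2)(148) = 74

74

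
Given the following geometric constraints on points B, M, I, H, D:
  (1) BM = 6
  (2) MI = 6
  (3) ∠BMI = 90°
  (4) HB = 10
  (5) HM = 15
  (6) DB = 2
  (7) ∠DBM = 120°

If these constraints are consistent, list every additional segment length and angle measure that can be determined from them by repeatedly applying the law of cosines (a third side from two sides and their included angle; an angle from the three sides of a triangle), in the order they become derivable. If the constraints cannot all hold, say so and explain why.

The constraints are consistent. Derivable facts, in order:
After 1 step:
- BI = 6·√2
- MD = 2·√13
- ∠BHM = 15.56°
- ∠BMH = 26.56°
- ∠HBM = 137.87°
After 2 steps:
- ∠BDM = 46.1°
- ∠BIM = 45°
- ∠BMD = 13.9°
- ∠IBM = 45°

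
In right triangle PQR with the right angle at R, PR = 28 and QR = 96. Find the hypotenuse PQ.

In a right triangle, the square of the hypotenuse equals the sum of the squares of the two legs.
The legs are 28 and 96, so the hypotenuse = sqrt(784 + 9216) = sqrt(10000) = 100.

100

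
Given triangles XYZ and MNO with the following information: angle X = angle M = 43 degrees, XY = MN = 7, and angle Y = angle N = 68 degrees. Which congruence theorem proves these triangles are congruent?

Consider the given information: angle X = angle M = 43 degrees, XY = MN = 7, and angle Y = angle N = 68 degrees
This is not SSS or SAS: SSS requires all three pairs of sides, but we don't have that. SAS requires two sides and the included angle between them.
The correct criterion is ASA. Two pairs of corresponding angles and the included side are equal (Angle-Side-Angle).

ASA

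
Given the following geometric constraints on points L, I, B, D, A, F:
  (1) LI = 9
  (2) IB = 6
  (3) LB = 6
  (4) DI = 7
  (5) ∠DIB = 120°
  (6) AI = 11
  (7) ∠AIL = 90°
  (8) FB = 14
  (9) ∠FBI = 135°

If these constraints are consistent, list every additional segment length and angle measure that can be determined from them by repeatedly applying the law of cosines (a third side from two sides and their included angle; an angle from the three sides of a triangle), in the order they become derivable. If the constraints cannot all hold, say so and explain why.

The constraints are consistent. Derivable facts, in order:
After 1 step:
- BD = √127
- IF ≈ 18.73
- LA ≈ 14.21
- ∠BIL = 41.41°
- ∠BLI = 41.41°
- ∠IBL = 97.18°
After 2 steps:
- ∠ALI = 50.71°
- ∠BDI = 27.46°
- ∠BFI = 13.09°
- ∠BIF = 31.91°
- ∠DBI = 32.54°
- ∠IAL = 39.29°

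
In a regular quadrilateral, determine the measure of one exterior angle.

Each exterior angle of a regular n-gon is 360 / n.
For n = 4: 360 / 4 = 90 degrees.

90 degrees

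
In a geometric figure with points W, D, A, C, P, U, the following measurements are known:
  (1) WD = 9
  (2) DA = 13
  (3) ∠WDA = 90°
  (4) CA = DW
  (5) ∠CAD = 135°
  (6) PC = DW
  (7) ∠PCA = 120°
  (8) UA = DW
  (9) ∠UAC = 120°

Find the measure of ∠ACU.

From the given relations: CA = DW = 9; UA = DW = 9.
Step 1: By the law of cosines on triangle CAU: CU² = 9² + 9² − 2·9·9·cos(120°) = 243, so CU = 9·√3.
Step 2: By the inverse law of cosines on triangle ACU: cos(∠ACU) = (9² + (9·√3)² − 9²) / (2·9·9·√3) = 243/280.59 = 0.866, so ∠ACU = 30°.

Therefore, the measure of angle ∠ACU = 30°.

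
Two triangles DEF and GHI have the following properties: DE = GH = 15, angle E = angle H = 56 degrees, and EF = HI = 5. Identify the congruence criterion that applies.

The given information provides:
DE = GH = 15, angle E = angle H = 56 degrees, and EF = HI = 5
This matches the SAS congruence theorem.
Two pairs of corresponding sides and the included angle are equal (Side-Angle-Side).

SAS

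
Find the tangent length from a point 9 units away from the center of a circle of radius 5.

Let T be the point of tangency. Then CT ⊥ MT (radius ⊥ tangent).
In right triangle CTM: CM² = CT² + MT²
9² = 5² + MT²
MT² = 56, MT = 2*sqrt(14)

2*sqrt(14)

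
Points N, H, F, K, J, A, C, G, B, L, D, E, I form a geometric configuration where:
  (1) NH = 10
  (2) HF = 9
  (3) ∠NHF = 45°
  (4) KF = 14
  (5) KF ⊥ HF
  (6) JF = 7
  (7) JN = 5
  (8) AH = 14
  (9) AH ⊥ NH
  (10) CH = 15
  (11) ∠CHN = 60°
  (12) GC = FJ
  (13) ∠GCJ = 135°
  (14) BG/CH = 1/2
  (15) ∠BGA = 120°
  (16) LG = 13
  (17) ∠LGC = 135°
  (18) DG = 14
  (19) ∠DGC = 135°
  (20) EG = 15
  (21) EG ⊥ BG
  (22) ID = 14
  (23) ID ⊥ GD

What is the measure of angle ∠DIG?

Step 1: By the law of cosines on triangle IDG: IG² = 14² + 14² − 2·14·14·cos(90°) = 392, so IG = 14·√2.
Step 2: By the inverse law of cosines on triangle DIG: cos(∠DIG) = (14² + (14·√2)² − 14²) / (2·14·14·√2) = 392/554.37 = 0.7071, so ∠DIG = 45°.

Therefore, the measure of angle ∠DIG = 45°.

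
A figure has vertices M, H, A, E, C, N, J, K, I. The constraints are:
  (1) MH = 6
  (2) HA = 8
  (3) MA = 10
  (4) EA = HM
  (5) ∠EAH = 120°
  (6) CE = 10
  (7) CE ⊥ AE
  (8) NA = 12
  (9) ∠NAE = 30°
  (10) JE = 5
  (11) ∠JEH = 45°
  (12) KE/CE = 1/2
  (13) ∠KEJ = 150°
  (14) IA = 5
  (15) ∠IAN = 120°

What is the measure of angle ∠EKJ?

From the given relations: KE = 1/2·CE = 1/2·10 = 5.
Step 1: By the law of cosines on triangle KEJ: KJ² = 5² + 5² − 2·5·5·cos(150°) = 93.3, so KJ ≈ 9.66.
Step 2: By the inverse law of cosines on triangle EKJ: cos(∠EKJ) = (5² + 9.66² − 5²) / (2·5·9.66) = 93.3/96.59 = 0.9659, so ∠EKJ = 15°.

Therefore, the measure of angle ∠EKJ = 15°.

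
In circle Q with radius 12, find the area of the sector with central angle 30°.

The full circle has area πr² = π(12)² = 144*pi.
The sector covers 30° out of 360°, a fraction of 1/12.
Sector area = 144*pi × 1/12 = 12*pi.

12*pi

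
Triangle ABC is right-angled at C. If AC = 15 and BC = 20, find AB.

In a right triangle, the square of the hypotenuse equals the sum of the squares of the two legs.
The legs are 15 and 20, so the hypotenuse = sqrt(225 + 400) = sqrt(625) = 25.

25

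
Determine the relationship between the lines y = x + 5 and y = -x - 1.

Slope of line 1: m1 = 1
Slope of line 2: m2 = -1
m1 * m2 = (1) * (-1) = -1 = -1, so the lines are perpendicular.

Perpendicular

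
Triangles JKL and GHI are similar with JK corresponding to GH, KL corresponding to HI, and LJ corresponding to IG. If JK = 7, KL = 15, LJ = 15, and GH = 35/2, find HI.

k = 35/2/7 = 5/2. HI = 5/2 * 15 = 75/2.

75/2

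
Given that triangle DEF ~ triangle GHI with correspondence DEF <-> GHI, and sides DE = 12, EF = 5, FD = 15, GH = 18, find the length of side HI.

k = 18/12 = 3/2. HI = 3/2 * 5 = 15/2.

15/2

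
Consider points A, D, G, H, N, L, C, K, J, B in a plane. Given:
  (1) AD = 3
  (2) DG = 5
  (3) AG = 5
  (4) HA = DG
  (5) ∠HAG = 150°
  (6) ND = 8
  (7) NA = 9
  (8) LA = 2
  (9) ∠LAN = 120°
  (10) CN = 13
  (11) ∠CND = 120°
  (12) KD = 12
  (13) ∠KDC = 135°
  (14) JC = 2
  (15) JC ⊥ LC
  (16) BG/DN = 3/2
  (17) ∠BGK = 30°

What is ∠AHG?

From the given relations: HA = DG = 5.
Step 1: By the law of cosines on triangle HAG: HG² = 5² + 5² − 2·5·5·cos(150°) = 93.3, so HG ≈ 9.66.
Step 2: By the inverse law of cosines on triangle AHG: cos(∠AHG) = (5² + 9.66² − 5²) / (2·5·9.66) = 93.3/96.59 = 0.9659, so ∠AHG = 15°.

Therefore, the measure of angle ∠AHG = 15°.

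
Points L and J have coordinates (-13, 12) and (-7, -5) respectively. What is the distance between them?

d = sqrt((6)^2 + (-17)^2) = sqrt(325) = 5*sqrt(13)

5*sqrt(13)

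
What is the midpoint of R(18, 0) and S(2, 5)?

M = ((x₁ + x₂)/2, (y₁ + y₂)/2)
= ((18 + 2)/2, (0 + 5)/2)
= (20/2, 5/2) = (10, 5/2)

(10, 5/2)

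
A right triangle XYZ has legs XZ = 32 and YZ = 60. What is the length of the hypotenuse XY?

By the Pythagorean theorem: XY^2 = XZ^2 + YZ^2
XY^2 = 32^2 + 60^2 = 1024 + 3600 = 4624
XY = sqrt(4624) = 68

68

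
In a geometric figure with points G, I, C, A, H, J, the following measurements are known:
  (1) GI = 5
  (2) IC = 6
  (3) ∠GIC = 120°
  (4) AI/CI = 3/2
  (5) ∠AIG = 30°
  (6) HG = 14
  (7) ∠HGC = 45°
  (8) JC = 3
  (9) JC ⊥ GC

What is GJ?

Step 1: By the law of cosines on triangle CIG: CG² = 6² + 5² − 2·6·5·cos(120°) = 91, so CG = √91.
Step 2: By the law of cosines on triangle GCJ: GJ² = √91² + 3² − 2·√91·3·cos(90°) = 100, so GJ = 10.

Therefore, the length of GJ = 10.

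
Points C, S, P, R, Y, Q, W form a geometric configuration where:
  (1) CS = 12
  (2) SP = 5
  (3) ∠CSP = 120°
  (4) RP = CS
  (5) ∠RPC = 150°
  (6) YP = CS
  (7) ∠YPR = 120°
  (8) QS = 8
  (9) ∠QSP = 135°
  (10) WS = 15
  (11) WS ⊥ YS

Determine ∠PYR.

From the given relations: YP = CS = 12; RP = CS = 12.
Step 1: By the law of cosines on triangle YPR: YR² = 12² + 12² − 2·12·12·cos(120°) = 432, so YR = 12·√3.
Step 2: By the inverse law of cosines on triangle PYR: cos(∠PYR) = (12² + (12·√3)² − 12²) / (2·12·12·√3) = 432/498.83 = 0.866, so ∠PYR = 30°.

Therefore, the measure of angle ∠PYR = 30°.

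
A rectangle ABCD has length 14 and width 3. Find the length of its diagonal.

d = sqrt(14^2 + 3^2) = sqrt(205)

sqrt(205)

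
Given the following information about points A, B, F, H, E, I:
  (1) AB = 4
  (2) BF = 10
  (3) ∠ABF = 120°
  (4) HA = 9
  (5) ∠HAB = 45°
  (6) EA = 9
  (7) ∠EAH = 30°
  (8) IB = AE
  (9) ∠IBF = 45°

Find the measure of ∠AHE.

Step 1: By the law of cosines on triangle HAE: HE² = 9² + 9² − 2·9·9·cos(30°) = 21.7, so HE ≈ 4.66.
Step 2: By the inverse law of cosines on triangle AHE: cos(∠AHE) = (9² + 4.66² − 9²) / (2·9·4.66) = 21.7/83.86 = 0.2588, so ∠AHE = 75°.

Therefore, the measure of angle ∠AHE = 75°.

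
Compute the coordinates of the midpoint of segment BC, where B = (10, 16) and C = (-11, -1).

The midpoint is the average of the coordinates:
x: (10 + -11)/2 = -1/2
y: (16 + -1)/2 = 15/2
Midpoint = (-1/2, 15/2)

(-1/2, 15/2)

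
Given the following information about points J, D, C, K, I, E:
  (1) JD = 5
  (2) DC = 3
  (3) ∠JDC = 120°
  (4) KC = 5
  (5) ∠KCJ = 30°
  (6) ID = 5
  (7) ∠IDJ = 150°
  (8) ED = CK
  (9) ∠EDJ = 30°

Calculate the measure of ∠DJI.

Step 1: By the law of cosines on triangle JDI: JI² = 5² + 5² − 2·5·5·cos(150°) = 93.3, so JI ≈ 9.66.
Step 2: By the inverse law of cosines on triangle DJI: cos(∠DJI) = (5² + 9.66² − 5²) / (2·5·9.66) = 93.3/96.59 = 0.9659, so ∠DJI = 15°.

Therefore, the measure of angle ∠DJI = 15°.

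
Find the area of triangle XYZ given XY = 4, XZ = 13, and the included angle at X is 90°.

Area = (1/2) * XY * XZ * sin(X)
Area = (1/2) * 4 * 13 * sin(90°)
Area = (1/2) * 4 * 13 * 1
Area = 26

26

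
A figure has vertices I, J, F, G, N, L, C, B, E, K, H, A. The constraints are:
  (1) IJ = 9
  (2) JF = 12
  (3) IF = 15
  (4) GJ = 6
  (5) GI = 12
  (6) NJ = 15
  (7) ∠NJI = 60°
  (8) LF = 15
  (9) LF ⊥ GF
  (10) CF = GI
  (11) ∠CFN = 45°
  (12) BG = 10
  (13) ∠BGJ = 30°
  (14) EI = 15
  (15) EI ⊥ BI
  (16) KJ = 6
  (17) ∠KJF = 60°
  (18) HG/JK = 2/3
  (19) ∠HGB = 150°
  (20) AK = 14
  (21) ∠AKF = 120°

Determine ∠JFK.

Step 1: By the law of cosines on triangle FJK: FK² = 12² + 6² − 2·12·6·cos(60°) = 108, so FK = 6·√3.
Step 2: By the inverse law of cosines on triangle JFK: cos(∠JFK) = (12² + (6·√3)² − 6²) / (2·12·6·√3) = 216/249.42 = 0.866, so ∠JFK = 30°.

Therefore, the measure of angle ∠JFK = 30°.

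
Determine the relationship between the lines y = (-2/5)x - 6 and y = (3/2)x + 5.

Slope of line 1: m1 = -2/5
Slope of line 2: m2 = 3/2
m1 != m2 and m1*m2 = -3/5 != -1. Neither.

Neither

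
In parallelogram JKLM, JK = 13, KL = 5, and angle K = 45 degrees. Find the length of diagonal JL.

The diagonal of a parallelogram can be found by treating two adjacent sides and the diagonal as a triangle.
Applying the law of cosines with sides 13, 5 and included angle 45°:
d^2 = 169 + 25 - 130*cos(45°) = 194 - 65*sqrt(2)
d = sqrt(194 - 65*sqrt(2))

sqrt(194 - 65*sqrt(2))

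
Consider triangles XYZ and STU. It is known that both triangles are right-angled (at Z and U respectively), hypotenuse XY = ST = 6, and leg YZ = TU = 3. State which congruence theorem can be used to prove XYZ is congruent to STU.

Consider the given information: both triangles are right-angled (at Z and U respectively), hypotenuse XY = ST = 6, and leg YZ = TU = 3
This is not SAS or AAS: SAS requires two sides and the included angle between them. AAS requires two angles and a non-included side.
The correct criterion is HL. The hypotenuse and one leg of two right triangles are equal (Hypotenuse-Leg).

HL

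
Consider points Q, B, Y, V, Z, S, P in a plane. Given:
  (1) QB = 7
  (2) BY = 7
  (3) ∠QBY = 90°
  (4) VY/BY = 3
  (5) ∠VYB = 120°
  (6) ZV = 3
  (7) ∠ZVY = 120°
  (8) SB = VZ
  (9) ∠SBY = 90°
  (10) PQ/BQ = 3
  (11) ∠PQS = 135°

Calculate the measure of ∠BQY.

Step 1: By the law of cosines on triangle QBY: QY² = 7² + 7² − 2·7·7·cos(90°) = 98, so QY = 7·√2.
Step 2: By the inverse law of cosines on triangle BQY: cos(∠BQY) = (7² + (7·√2)² − 7²) / (2·7·7·√2) = 98/138.59 = 0.7071, so ∠BQY = 45°.

Therefore, the measure of angle ∠BQY = 45°.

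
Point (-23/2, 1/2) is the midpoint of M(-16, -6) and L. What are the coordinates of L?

Using the midpoint formula: M = ((x1 + x2)/2, (y1 + y2)/2)
We know M = (-23/2, 1/2) and M = (-16, -6)
For x: -23/2 = (-16 + x2)/2, so x2 = 2*-23/2 - -16 = -7
For y: 1/2 = (-6 + y2)/2, so y2 = 2*1/2 - -6 = 7
L = (-7, 7)

(-7, 7)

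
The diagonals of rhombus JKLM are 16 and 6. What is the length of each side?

In a rhombus, the diagonals bisect each other perpendicularly, creating four congruent right triangles.
Each triangle has legs 8 (half of 16) and 3 (half of 6).
The hypotenuse of each right triangle is a side of the rhombus:
side = sqrt(8^2 + 3^2) = sqrt(73)

sqrt(73)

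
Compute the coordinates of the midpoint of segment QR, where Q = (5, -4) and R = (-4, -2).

The midpoint is the point halfway along the segment.
Move half the horizontal distance: 5 + (-4 - 5)/2 = 5 + -9/2 = 1/2
Move half the vertical distance: -4 + (-2 - -4)/2 = -4 + 2/2 = -3
Midpoint = (1/2, -3)

(1/2, -3)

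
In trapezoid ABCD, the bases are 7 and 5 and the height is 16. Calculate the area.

Area of a trapezoid = (base1 + base2) * height / 2
Area = (7 + 5) * 16 / 2
Area = 12 * 16 / 2
Area = 192 / 2
Area = 96

96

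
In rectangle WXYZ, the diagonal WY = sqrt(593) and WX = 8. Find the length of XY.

The diagonal of a rectangle forms a right triangle with the two sides.
Rearranging the Pythagorean theorem: missing side = sqrt(d^2 - known^2).
= sqrt(593 - 64) = sqrt(529) = 23.

23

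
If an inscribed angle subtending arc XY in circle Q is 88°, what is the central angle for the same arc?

The inscribed angle theorem states that a central angle is always twice any inscribed angle that subtends the same arc.
Since the inscribed angle is 88°, the central angle = 2 × 88° = 176°.

176°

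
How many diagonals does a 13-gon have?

Total line segments between 13 vertices = C(13,2) = 78.
Subtract the 13 sides: 78 - 13 = 65 diagonals.

65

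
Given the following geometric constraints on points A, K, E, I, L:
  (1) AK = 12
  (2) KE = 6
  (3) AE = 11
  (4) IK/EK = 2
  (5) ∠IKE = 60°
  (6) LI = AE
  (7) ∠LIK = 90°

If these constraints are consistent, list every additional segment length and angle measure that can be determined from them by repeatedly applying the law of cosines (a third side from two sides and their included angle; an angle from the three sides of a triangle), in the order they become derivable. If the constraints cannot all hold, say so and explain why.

The constraints are consistent. Derivable facts, in order:
After 1 step:
- EI = 6·√3
- KL ≈ 16.28
- ∠AEK = 84.35°
- ∠AKE = 65.81°
- ∠EAK = 29.84°
After 2 steps:
- ∠EIK = 30°
- ∠IEK = 90°
- ∠IKL = 42.51°
- ∠ILK = 47.49°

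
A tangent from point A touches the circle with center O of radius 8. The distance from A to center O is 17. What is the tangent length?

tangent = √(d² - r²) = √(17² - 8²) = √(289 - 64) = √225 = 15

15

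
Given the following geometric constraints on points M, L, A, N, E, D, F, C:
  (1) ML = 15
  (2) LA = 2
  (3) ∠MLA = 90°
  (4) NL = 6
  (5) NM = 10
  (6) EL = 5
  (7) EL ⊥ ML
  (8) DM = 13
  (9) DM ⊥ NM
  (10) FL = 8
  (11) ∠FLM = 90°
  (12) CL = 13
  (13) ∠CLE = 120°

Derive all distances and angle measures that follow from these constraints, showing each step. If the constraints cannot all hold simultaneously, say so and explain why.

The constraints are consistent.

Step 1: From ML = 15, LA = 2, and ∠MLA = 90°, by the law of cosines:
  MA² = ML² + LA² - 2·ML·LA·cos(90°) = 225 + 4 - 0 = 229
  MA ≈ 15.13

Step 2: From ML = 15, LE = 5, and ∠MLE = 90°, by the law of cosines:
  ME² = ML² + LE² - 2·ML·LE·cos(90°) = 225 + 25 - 0 = 250
  ME = 5·√10

Step 3: From ML = 15, LF = 8, and ∠MLF = 90°, by the law of cosines:
  MF² = ML² + LF² - 2·ML·LF·cos(90°) = 225 + 64 - 0 = 289
  MF = 17

Step 4: From NM = 10, MD = 13, and ∠NMD = 90°, by the law of cosines:
  ND² = NM² + MD² - 2·NM·MD·cos(90°) = 100 + 169 - 0 = 269
  ND ≈ 16.4

Step 5: From EL = 5, LC = 13, and ∠ELC = 120°, by the law of cosines:
  EC² = EL² + LC² - 2·EL·LC·cos(120°) = 25 + 169 + 65 = 259
  EC ≈ 16.09

Step 6: From ML = 15, MN = 10, LN = 6, by the inverse law of cosines:
  cos(∠LMN) = (ML² + MN² - LN²) / (2·ML·MN)
  ∠LMN = 15.56°

Step 7: From LM = 15, LN = 6, MN = 10, by the inverse law of cosines:
  cos(∠MLN) = (LM² + LN² - MN²) / (2·LM·LN)
  ∠MLN = 26.56°

Step 8: From NL = 6, NM = 10, LM = 15, by the inverse law of cosines:
  cos(∠LNM) = (NL² + NM² - LM²) / (2·NL·NM)
  ∠LNM = 137.87°

Step 9: From MA = 15.13, ML = 15, AL = 2, by the inverse law of cosines:
  cos(∠AML) = (MA² + ML² - AL²) / (2·MA·ML)
  ∠AML = 7.59°

Step 10: From ME = 5·√10, ML = 15, EL = 5, by the inverse law of cosines:
  cos(∠EML) = (ME² + ML² - EL²) / (2·ME·ML)
  ∠EML = 18.43°

Step 11: From MF = 17, ML = 15, FL = 8, by the inverse law of cosines:
  cos(∠FML) = (MF² + ML² - FL²) / (2·MF·ML)
  ∠FML = 28.07°

Step 12: From AL = 2, AM = 15.13, LM = 15, by the inverse law of cosines:
  cos(∠LAM) = (AL² + AM² - LM²) / (2·AL·AM)
  ∠LAM = 82.41°

Step 13: From ND = 16.4, NM = 10, DM = 13, by the inverse law of cosines:
  cos(∠DNM) = (ND² + NM² - DM²) / (2·ND·NM)
  ∠DNM = 52.43°

Step 14: From EC = 16.09, EL = 5, CL = 13, by the inverse law of cosines:
  cos(∠CEL) = (EC² + EL² - CL²) / (2·EC·EL)
  ∠CEL = 44.39°

Step 15: From EL = 5, EM = 5·√10, LM = 15, by the inverse law of cosines:
  cos(∠LEM) = (EL² + EM² - LM²) / (2·EL·EM)
  ∠LEM = 71.57°

Step 16: From DM = 13, DN = 16.4, MN = 10, by the inverse law of cosines:
  cos(∠MDN) = (DM² + DN² - MN²) / (2·DM·DN)
  ∠MDN = 37.57°

Step 17: From FL = 8, FM = 17, LM = 15, by the inverse law of cosines:
  cos(∠LFM) = (FL² + FM² - LM²) / (2·FL·FM)
  ∠LFM = 61.93°

Step 18: From CE = 16.09, CL = 13, EL = 5, by the inverse law of cosines:
  cos(∠ECL) = (CE² + CL² - EL²) / (2·CE·CL)
  ∠ECL = 15.61°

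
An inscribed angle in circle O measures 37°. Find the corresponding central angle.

The inscribed angle theorem states that a central angle is always twice any inscribed angle that subtends the same arc.
Since the inscribed angle is 37°, the central angle = 2 × 37° = 74°.

74°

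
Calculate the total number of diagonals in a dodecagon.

Total line segments between 12 vertices = C(12,2) = 66.
Subtract the 12 sides: 66 - 12 = 54 diagonals.

54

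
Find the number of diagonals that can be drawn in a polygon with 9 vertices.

Total line segments between 9 vertices = C(9,2) = 36.
Subtract the 9 sides: 36 - 9 = 27 diagonals.

27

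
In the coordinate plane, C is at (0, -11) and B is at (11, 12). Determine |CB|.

d = sqrt((11 - 0)^2 + (12 - -11)^2)
d = sqrt(11^2 + 23^2)
d = sqrt(121 + 529)
d = sqrt(650) = 5*sqrt(26)

5*sqrt(26)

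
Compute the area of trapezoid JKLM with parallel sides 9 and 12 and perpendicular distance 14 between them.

Area of a trapezoid = (base1 + base2) * height / 2
Area = (9 + 12) * 14 / 2
Area = 21 * 14 / 2
Area = 294 / 2
Area = 147

147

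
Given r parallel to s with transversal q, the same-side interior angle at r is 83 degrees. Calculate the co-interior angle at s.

Co-interior angles (same-side interior) formed by parallel lines and a transversal are supplementary (sum to 180 degrees).
The given angle is 83 degrees.
The co-interior angle = 180 - 83 = 97 degrees.

97 degrees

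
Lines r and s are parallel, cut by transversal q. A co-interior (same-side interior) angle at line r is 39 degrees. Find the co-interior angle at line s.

Co-interior angles sum to 180: 180 - 39 = 141 degrees.

141 degrees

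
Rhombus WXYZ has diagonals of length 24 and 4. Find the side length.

In a rhombus, the diagonals bisect each other perpendicularly, creating four congruent right triangles.
Each triangle has legs 12 (half of 24) and 2 (half of 4).
The hypotenuse of each right triangle is a side of the rhombus:
side = sqrt(12^2 + 2^2) = sqrt(148) = 2*sqrt(37)

2*sqrt(37)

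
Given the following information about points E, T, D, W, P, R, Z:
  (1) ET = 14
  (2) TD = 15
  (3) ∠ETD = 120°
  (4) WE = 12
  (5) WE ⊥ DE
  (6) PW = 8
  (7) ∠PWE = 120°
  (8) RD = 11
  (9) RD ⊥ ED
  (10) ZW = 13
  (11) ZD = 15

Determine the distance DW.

Step 1: By the law of cosines on triangle ETD: ED² = 14² + 15² − 2·14·15·cos(120°) = 631, so ED ≈ 25.12.
Step 2: By the law of cosines on triangle DEW: DW² = 25.12² + 12² − 2·25.12·12·cos(90°) = 775, so DW = 5·√31.

Therefore, the length of DW = 5·√31.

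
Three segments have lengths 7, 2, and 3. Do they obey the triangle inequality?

No.
The triangle inequality is violated: 2 + 3 = 5 ≤ 7.
These lengths cannot form a triangle.

No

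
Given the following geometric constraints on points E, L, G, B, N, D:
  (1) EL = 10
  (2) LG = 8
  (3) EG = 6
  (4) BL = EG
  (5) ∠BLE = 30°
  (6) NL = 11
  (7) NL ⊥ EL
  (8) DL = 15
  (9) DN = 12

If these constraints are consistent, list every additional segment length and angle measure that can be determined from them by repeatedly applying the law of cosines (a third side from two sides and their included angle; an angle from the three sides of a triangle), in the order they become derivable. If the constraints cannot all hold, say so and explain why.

The constraints are consistent. Derivable facts, in order:
After 1 step:
- EB ≈ 5.66
- EN ≈ 14.87
- ∠DLN = 52.26°
- ∠DNL = 81.29°
- ∠EGL = 90°
- ∠ELG = 36.87°
- ∠GEL = 53.13°
- ∠LDN = 46.46°
After 2 steps:
- ∠BEL = 31.98°
- ∠EBL = 118.02°
- ∠ENL = 42.27°
- ∠LEN = 47.73°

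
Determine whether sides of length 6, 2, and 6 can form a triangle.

Check all three triangle inequalities:
6 + 2 = 8 > 6 ✓
6 + 6 = 12 > 2 ✓
2 + 6 = 8 > 6 ✓
All conditions hold, so these sides form a valid triangle.

Yes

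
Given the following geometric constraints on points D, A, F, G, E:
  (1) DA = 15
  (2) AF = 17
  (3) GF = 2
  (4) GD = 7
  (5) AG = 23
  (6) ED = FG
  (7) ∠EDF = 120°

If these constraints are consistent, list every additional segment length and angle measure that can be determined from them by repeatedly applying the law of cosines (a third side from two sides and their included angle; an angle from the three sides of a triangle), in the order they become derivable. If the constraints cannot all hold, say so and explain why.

These constraints are not satisfiable: by the triangle inequality in triangle DAG, (1) DA = 15 and (4) GD = 7 force AG ≤ 15 + 7 = 22, but (5) says AG = 23. No planar figure meets all of them, so nothing further can be derived.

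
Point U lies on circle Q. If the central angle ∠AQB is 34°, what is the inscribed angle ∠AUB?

An inscribed angle intercepts an arc from a point on the circle, while the central angle intercepts the same arc from the center.
The inscribed angle is always half the central angle: 34° / 2 = 17°.

17°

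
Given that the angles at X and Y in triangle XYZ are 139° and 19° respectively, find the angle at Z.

The interior angles sum to 180°: angle Z = 180 - 139 - 19 = 22°.
The triangle is obtuse (angles 139°, 19°, 22°).

22 degrees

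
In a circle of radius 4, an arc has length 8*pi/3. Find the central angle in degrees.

Arc length L = 2πr × θ/360, so θ = 360L / (2πr).
θ = 360 × 8*pi/3 / (2π × 4)
θ = 120°
θ = 120°

120°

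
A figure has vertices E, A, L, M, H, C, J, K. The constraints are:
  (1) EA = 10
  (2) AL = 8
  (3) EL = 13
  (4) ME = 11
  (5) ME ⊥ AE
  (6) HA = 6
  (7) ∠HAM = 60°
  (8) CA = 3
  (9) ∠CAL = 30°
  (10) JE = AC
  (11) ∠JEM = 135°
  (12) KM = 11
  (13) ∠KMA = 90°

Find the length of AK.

Step 1: By the law of cosines on triangle AEM: AM² = 10² + 11² − 2·10·11·cos(90°) = 221, so AM ≈ 14.87.
Step 2: By the law of cosines on triangle AMK: AK² = 14.87² + 11² − 2·14.87·11·cos(90°) = 342, so AK = 3·√38.

Therefore, the length of AK = 3·√38.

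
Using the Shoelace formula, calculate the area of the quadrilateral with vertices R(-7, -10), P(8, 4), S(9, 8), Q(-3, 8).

The Shoelace formula works by pairing each vertex with the next (cycling back to the first).
For each pair, compute x_i*y_(i+1) - x_(i+1)*y_i:
  (-7*4 - 8*-10) = 52
  (8*8 - 9*4) = 28
  (9*8 - -3*8) = 96
  (-3*-10 - -7*8) = 86
Taking half the absolute value of the total: Area = (1/2)(262) = 131.

131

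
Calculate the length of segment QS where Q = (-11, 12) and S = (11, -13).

d = sqrt((11 - -11)^2 + (-13 - 12)^2)
d = sqrt(22^2 + -25^2)
d = sqrt(484 + 625)
d = sqrt(1109)

sqrt(1109)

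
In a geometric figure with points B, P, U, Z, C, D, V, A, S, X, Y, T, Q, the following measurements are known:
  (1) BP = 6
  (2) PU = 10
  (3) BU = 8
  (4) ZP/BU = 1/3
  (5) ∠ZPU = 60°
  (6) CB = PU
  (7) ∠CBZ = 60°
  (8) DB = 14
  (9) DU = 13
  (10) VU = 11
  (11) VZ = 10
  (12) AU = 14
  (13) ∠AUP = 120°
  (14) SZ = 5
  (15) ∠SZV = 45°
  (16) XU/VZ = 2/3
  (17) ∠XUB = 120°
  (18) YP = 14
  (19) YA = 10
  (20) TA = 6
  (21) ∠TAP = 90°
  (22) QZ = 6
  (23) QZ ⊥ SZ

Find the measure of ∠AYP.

Step 1: By the law of cosines on triangle AUP: AP² = 14² + 10² − 2·14·10·cos(120°) = 436, so AP = 2·√109.
Step 2: By the inverse law of cosines on triangle AYP: cos(∠AYP) = (10² + 14² − (2·√109)²) / (2·10·14) = -140/280 = -0.5, so ∠AYP = 120°.

Therefore, the measure of angle ∠AYP = 120°.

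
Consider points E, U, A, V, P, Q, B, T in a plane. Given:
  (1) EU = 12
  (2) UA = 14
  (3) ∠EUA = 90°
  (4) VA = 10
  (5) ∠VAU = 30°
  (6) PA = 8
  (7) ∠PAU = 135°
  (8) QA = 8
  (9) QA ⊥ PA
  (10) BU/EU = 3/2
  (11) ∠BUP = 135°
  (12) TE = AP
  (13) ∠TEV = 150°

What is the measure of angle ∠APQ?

Step 1: By the law of cosines on triangle PAQ: PQ² = 8² + 8² − 2·8·8·cos(90°) = 128, so PQ = 8·√2.
Step 2: By the inverse law of cosines on triangle APQ: cos(∠APQ) = (8² + (8·√2)² − 8²) / (2·8·8·√2) = 128/181.02 = 0.7071, so ∠APQ = 45°.

Therefore, the measure of angle ∠APQ = 45°.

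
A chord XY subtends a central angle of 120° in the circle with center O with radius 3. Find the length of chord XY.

Chord length = 2r sin(θ/2)
= 2 × 3 × sin(120°/2)
= 2 × 3 × sin(60°)
= 3*sqrt(3)

3*sqrt(3)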